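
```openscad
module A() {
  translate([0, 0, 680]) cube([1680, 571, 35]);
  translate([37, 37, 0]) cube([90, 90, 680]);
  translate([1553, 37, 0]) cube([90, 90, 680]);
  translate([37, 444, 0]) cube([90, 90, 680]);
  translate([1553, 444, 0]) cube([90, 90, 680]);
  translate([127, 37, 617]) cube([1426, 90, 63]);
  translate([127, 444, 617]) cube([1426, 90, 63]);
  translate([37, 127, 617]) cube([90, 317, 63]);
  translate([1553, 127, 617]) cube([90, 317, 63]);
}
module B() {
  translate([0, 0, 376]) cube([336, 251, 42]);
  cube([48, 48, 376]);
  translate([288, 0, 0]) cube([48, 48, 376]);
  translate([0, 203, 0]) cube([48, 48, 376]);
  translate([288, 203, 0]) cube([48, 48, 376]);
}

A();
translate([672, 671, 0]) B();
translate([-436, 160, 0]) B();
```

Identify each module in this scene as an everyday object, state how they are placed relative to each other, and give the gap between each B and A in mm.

A is a table. B is a stool. Two stools sit around the table at the +y, −x sides. The gap between each stool and the table is 100 mm.

Each stool's nearest face is 100 mm from the table's bounding box.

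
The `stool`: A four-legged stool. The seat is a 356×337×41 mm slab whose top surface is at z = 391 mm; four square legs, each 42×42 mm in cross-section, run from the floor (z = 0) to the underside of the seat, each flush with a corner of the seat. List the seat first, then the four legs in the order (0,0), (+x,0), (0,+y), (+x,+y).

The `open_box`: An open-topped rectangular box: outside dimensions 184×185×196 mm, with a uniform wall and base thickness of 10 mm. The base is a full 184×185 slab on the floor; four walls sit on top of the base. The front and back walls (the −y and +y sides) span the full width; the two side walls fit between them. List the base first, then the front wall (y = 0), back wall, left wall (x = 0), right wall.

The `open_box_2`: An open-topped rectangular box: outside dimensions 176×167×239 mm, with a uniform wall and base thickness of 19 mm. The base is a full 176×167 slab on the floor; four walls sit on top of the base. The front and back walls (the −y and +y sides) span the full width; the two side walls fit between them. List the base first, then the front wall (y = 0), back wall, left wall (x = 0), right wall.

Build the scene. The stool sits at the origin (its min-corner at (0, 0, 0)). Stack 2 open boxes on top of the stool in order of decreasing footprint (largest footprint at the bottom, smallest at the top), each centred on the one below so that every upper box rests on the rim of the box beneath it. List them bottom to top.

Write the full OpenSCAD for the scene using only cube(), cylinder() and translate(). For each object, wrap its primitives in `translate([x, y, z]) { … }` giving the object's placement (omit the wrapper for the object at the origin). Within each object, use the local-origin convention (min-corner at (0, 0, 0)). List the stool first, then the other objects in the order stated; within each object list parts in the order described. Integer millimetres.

translate([0, 0, 350]) cube([356, 337, 41]);
cube([42, 42, 350]);
translate([314, 0, 0]) cube([42, 42, 350]);
translate([0, 295, 0]) cube([42, 42, 350]);
translate([314, 295, 0]) cube([42, 42, 350]);
translate([86, 76, 391]) {
  cube([184, 185, 10]);
  translate([0, 0, 10]) cube([184, 10, 186]);
  translate([0, 175, 10]) cube([184, 10, 186]);
  translate([0, 10, 10]) cube([10, 165, 186]);
  translate([174, 10, 10]) cube([10, 165, 186]);
}
translate([90, 85, 587]) {
  cube([176, 167, 19]);
  translate([0, 0, 19]) cube([176, 19, 220]);
  translate([0, 148, 19]) cube([176, 19, 220]);
  translate([0, 19, 19]) cube([19, 129, 220]);
  translate([157, 19, 19]) cube([19, 129, 220]);
}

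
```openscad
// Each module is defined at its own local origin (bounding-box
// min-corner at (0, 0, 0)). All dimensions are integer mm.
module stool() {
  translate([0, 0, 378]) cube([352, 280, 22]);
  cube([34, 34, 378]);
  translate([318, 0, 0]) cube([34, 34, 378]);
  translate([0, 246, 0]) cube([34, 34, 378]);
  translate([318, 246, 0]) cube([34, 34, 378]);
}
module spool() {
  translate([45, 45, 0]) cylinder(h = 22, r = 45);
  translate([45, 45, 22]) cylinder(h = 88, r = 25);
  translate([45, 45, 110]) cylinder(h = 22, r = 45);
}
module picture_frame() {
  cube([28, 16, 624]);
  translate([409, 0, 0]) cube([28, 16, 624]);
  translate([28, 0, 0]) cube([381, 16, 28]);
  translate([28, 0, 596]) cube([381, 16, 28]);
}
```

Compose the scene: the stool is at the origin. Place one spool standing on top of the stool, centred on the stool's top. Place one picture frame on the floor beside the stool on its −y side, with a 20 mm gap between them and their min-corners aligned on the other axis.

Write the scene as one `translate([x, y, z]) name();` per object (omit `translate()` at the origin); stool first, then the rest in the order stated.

stool();
translate([131, 95, 400]) spool();
translate([0, -36, 0]) picture_frame();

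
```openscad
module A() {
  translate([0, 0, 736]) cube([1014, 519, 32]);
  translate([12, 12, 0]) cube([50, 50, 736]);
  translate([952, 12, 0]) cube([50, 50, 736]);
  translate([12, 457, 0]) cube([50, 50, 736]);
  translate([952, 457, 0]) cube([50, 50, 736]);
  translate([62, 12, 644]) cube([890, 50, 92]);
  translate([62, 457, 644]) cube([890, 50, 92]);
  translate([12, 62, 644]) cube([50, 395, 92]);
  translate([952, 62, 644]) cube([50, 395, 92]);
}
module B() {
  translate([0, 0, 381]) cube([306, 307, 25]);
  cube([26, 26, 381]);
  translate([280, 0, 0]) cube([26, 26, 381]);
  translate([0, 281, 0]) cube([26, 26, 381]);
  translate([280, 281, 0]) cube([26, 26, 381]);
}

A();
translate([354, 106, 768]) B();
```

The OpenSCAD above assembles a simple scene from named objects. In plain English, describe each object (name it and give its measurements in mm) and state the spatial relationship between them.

A is a rectangular dining table. The top is 1014×519×32 mm with its upper surface at z = 768 mm. It stands on four 50×50 mm square legs, each inset 12 mm from the nearest pair of top edges, running from the floor to the underside of the top. Four apron rails, 50 mm thick and 92 mm tall, run between adjacent legs with their top edges flush with the underside of the top and their outer faces flush with the legs' outer faces.

B is a four-legged stool. The seat is 306×307 mm, 25 mm thick, top at z = 406 mm. It stands on four square legs, each 26×26 mm in cross-section, from z = 0 to the seat underside, each flush with a corner of the seat.

The stool is on top of the table, centred.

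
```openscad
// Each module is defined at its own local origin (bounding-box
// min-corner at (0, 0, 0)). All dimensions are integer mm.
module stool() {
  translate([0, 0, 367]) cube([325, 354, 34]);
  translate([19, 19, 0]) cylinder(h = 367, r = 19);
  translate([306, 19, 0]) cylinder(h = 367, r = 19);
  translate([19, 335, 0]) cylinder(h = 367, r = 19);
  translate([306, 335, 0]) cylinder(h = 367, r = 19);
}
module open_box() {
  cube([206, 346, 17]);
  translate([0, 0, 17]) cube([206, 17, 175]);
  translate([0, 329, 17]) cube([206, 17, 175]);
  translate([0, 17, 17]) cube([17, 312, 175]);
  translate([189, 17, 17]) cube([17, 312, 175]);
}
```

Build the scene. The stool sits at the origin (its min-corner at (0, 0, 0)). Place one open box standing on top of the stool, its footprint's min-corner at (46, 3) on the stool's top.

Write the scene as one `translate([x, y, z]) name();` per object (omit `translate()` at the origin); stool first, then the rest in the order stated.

stool();
translate([46, 3, 401]) open_box();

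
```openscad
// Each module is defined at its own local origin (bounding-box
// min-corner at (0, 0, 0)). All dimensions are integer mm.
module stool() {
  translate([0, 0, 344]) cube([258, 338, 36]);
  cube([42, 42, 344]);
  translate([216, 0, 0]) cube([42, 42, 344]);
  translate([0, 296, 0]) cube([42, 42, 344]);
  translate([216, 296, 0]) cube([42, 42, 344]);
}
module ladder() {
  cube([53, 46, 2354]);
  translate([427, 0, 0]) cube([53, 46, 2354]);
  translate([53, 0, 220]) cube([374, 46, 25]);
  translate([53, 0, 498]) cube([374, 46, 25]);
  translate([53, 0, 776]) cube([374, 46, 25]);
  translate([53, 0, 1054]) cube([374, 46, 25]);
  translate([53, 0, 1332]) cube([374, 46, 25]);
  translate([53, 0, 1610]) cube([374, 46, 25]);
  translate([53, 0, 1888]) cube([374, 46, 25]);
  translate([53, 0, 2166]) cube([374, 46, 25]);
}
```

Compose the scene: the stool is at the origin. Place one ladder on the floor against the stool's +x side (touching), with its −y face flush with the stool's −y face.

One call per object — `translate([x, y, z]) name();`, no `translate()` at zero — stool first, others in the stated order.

stool();
translate([258, 0, 0]) ladder();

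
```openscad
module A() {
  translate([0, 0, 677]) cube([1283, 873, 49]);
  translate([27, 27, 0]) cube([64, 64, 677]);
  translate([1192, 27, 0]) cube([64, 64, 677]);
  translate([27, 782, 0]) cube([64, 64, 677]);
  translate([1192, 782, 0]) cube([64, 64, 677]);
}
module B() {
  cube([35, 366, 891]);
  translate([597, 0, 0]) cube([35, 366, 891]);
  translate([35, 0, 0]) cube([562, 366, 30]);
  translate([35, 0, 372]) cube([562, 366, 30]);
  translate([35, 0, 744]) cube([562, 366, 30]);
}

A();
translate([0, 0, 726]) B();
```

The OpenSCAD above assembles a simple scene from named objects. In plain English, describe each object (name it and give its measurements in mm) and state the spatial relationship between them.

A is a table with a 1283×873 mm rectangular top, 49 mm thick, top surface at z = 726 mm, supported by four 64×64 mm square legs, each inset 27 mm from the nearest pair of top edges, running from the floor.

B is an open bookshelf. Two side panels, each 35 mm thick, 366 mm deep and 891 mm tall, stand 632 mm apart (outside-to-outside). Between them sit 3 shelves, each 30 mm thick and 366 mm deep, spanning the full gap between the sides. The bottom shelf rests on the floor (its underside at z = 0) and the clear gap between one shelf's top and the next shelf's underside is 342 mm.

The bookshelf is on top of the table.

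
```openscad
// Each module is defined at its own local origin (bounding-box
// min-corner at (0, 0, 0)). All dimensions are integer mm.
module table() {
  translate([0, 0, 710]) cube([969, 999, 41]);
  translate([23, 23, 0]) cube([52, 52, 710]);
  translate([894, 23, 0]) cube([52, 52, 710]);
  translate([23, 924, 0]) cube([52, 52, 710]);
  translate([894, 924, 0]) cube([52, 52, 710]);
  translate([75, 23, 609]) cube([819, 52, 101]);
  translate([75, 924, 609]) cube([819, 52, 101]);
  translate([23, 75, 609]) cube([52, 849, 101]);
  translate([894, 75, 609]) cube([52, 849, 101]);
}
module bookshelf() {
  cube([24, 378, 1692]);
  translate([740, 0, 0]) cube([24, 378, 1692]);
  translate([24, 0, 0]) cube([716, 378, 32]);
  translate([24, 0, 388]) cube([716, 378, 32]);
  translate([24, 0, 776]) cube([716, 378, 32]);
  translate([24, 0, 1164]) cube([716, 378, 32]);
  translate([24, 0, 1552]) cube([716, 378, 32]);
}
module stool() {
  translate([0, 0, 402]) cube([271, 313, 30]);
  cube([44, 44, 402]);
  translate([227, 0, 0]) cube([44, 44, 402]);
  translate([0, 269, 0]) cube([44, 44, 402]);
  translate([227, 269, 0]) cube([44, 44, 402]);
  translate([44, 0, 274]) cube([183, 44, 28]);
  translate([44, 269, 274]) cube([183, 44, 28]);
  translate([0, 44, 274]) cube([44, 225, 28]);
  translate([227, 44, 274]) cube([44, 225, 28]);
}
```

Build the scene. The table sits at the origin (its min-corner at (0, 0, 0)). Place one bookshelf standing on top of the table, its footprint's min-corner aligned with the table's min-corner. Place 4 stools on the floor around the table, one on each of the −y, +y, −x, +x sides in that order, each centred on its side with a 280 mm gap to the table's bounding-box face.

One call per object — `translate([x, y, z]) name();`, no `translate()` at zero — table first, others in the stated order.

table();
translate([0, 0, 751]) bookshelf();
translate([349, -593, 0]) stool();
translate([349, 1279, 0]) stool();
translate([-551, 343, 0]) stool();
translate([1249, 343, 0]) stool();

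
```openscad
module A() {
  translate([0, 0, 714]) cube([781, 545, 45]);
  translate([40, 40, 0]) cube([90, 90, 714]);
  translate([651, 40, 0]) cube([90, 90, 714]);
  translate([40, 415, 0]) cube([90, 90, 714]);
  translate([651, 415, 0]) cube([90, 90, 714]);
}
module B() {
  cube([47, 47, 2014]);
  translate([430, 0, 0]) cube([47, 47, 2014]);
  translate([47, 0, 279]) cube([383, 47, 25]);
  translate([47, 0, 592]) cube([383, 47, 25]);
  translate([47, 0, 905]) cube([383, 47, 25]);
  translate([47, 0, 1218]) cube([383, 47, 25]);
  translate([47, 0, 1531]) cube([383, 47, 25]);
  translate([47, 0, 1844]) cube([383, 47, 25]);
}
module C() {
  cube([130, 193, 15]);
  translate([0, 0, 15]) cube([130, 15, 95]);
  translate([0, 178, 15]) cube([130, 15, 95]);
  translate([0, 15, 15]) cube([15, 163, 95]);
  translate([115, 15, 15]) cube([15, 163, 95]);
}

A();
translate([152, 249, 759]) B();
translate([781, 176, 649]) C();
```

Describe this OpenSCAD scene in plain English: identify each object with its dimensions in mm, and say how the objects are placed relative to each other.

A is a table: top 781 mm (x) × 545 mm (y), 45 mm thick, upper face at z = 759 mm, on four 90×90 mm square legs, each inset 40 mm from the nearest pair of top edges, running from z = 0 to the bottom of the top.

B is a wooden ladder with two side rails of 47×47 mm section and 2014 mm height, set 477 mm apart overall. Between them run 6 rectangular rungs (47 mm deep, 25 mm thick), front faces flush with the rails' −y face. The bottom of the first rung is 279 mm above the floor and each subsequent rung is 313 mm higher than the one below.

C is an open storage box with external size 130×193×110 mm and wall thickness 15 mm (the base is also 15 mm thick). The base covers the whole footprint; the four walls stand on the base, with the y-facing walls full-width and the x-facing walls fitting between their inner faces.

The ladder is on top of the table, centred. The open box is beside the table with their tops flush at z = 759.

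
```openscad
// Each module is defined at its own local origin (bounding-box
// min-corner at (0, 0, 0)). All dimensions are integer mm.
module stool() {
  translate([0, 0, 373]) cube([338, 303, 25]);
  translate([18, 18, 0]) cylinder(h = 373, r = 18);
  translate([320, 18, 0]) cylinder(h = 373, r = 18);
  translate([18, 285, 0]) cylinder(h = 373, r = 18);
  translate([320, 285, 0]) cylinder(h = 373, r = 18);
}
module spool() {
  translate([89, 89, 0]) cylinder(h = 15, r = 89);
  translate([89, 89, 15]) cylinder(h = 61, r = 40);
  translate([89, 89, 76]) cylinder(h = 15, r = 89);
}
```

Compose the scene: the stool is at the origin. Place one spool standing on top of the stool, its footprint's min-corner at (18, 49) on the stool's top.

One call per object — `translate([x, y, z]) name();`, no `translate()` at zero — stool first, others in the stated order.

stool();
translate([18, 49, 398]) spool();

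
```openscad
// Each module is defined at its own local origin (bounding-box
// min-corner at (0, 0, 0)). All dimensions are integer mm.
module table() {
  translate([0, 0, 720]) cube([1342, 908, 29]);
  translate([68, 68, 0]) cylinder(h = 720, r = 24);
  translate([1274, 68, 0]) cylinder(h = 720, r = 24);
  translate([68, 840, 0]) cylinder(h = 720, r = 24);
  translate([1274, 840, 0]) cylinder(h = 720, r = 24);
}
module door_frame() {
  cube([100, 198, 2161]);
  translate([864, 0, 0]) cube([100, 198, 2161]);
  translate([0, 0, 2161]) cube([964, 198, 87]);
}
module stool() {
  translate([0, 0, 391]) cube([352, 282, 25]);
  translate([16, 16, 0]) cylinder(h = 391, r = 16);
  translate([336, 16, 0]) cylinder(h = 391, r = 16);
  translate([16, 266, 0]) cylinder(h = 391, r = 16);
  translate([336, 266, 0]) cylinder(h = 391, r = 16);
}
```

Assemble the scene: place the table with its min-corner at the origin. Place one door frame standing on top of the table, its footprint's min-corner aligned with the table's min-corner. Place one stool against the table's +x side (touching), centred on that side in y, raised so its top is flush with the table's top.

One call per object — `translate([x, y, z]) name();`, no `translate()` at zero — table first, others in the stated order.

table();
translate([0, 0, 749]) door_frame();
translate([1342, 313, 333]) stool();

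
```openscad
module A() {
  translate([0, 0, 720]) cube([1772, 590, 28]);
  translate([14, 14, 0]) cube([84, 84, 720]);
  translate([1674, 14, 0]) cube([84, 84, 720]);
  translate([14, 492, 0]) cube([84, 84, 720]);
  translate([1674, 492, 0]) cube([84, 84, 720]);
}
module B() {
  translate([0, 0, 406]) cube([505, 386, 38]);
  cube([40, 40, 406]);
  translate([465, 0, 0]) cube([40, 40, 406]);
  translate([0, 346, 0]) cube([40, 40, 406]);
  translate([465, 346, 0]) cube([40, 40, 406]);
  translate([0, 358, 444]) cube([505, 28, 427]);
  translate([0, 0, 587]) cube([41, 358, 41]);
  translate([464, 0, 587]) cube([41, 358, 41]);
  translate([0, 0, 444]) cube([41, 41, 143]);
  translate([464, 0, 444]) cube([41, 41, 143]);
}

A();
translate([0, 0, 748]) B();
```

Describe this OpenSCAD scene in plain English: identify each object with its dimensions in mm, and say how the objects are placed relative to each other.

A is a table with a 1772×590 mm rectangular top, 28 mm thick, top surface at z = 748 mm, supported by four 84×84 mm square legs, each inset 14 mm from the nearest pair of top edges, running from the floor.

B is a chair. The seat is a 505×386×38 mm slab with its top at z = 444 mm, on four 40×40 mm corner legs (flush with the seat edges, standing on z = 0). A flat backrest 28 mm thick, 427 mm tall, spans the full seat width and rises from the seat top along its +y edge, rear face flush with the rear of the seat. Two armrests of 41×41 mm section run along each side from the seat's front edge to the front of the backrest, top faces 184 mm above the seat top and outer faces flush with the seat's x-edges; a 41×41 mm post under the front of each armrest stands on the seat at the front corner.

The chair is on top of the table.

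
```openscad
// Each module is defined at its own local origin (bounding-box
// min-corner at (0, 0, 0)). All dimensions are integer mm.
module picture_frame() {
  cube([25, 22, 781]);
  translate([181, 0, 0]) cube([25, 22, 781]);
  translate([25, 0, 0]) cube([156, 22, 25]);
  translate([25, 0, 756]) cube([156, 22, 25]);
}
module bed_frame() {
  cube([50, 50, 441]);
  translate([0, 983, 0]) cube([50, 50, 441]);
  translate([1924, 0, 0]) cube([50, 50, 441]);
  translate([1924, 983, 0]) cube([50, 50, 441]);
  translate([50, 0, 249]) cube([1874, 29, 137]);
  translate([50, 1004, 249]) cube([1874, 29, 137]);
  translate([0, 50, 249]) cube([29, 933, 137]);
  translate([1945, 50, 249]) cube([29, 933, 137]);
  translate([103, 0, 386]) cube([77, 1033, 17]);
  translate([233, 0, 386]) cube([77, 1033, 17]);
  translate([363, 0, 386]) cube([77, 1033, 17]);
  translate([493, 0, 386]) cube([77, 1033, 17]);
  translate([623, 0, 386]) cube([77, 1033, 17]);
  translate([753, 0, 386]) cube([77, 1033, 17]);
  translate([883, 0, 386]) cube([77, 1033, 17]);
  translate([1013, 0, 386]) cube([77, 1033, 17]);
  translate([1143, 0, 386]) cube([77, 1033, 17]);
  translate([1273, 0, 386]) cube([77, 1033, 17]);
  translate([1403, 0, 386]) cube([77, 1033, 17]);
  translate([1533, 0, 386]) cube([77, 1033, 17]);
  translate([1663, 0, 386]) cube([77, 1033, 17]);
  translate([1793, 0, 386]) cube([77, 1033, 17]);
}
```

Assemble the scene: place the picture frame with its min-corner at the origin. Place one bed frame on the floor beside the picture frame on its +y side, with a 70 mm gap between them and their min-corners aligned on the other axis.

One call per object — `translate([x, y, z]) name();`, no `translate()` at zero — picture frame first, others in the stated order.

picture_frame();
translate([0, 92, 0]) bed_frame();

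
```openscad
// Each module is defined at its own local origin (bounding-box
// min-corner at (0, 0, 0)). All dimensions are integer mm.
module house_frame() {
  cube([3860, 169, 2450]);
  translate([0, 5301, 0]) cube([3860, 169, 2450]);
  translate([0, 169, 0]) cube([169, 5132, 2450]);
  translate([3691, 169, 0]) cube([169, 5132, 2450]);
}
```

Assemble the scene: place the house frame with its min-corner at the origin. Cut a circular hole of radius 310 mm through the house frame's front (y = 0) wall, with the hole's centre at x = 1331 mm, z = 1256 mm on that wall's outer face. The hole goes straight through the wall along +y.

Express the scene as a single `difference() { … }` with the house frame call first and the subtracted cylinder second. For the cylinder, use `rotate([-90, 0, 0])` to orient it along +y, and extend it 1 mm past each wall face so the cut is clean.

difference() {
  house_frame();
  translate([1331, -1, 1256]) rotate([-90, 0, 0]) cylinder(h = 171, r = 310);
}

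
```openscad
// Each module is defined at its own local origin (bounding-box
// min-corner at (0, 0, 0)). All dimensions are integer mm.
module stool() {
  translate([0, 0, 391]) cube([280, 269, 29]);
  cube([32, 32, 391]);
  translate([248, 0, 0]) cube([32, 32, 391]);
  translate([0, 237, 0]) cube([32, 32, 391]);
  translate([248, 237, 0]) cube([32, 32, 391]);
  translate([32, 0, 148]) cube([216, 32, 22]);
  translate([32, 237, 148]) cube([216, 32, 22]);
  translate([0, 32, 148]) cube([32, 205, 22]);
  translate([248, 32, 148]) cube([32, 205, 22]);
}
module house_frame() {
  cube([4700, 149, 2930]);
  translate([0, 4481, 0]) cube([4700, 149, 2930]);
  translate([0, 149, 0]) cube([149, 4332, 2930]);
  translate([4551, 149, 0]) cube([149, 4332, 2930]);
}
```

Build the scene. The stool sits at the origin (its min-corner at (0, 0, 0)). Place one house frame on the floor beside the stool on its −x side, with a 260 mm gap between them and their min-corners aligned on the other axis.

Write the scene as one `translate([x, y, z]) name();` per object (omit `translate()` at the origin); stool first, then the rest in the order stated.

stool();
translate([-4960, 0, 0]) house_frame();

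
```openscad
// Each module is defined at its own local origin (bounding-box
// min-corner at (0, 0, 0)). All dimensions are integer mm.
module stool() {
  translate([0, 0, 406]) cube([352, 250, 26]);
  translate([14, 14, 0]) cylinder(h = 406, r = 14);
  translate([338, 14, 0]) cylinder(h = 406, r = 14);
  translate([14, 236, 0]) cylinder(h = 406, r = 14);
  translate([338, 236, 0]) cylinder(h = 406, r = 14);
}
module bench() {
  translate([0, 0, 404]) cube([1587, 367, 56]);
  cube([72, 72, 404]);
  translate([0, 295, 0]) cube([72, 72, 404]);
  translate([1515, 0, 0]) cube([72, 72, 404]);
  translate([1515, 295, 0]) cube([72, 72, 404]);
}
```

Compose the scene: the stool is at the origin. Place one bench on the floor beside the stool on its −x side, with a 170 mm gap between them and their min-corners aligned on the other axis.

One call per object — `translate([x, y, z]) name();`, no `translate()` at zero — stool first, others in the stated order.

stool();
translate([-1757, 0, 0]) bench();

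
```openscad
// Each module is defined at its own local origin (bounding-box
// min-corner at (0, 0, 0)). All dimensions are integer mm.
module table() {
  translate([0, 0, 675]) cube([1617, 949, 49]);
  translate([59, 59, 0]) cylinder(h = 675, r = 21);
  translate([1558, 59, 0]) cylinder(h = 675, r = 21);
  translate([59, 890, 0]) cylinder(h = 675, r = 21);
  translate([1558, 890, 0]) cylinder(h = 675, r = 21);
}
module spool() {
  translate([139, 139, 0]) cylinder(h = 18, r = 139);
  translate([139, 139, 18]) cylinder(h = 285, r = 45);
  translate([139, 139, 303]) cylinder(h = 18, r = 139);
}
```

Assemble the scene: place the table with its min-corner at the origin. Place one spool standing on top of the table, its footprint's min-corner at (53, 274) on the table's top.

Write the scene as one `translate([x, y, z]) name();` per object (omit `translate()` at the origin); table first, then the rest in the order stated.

table();
translate([53, 274, 724]) spool();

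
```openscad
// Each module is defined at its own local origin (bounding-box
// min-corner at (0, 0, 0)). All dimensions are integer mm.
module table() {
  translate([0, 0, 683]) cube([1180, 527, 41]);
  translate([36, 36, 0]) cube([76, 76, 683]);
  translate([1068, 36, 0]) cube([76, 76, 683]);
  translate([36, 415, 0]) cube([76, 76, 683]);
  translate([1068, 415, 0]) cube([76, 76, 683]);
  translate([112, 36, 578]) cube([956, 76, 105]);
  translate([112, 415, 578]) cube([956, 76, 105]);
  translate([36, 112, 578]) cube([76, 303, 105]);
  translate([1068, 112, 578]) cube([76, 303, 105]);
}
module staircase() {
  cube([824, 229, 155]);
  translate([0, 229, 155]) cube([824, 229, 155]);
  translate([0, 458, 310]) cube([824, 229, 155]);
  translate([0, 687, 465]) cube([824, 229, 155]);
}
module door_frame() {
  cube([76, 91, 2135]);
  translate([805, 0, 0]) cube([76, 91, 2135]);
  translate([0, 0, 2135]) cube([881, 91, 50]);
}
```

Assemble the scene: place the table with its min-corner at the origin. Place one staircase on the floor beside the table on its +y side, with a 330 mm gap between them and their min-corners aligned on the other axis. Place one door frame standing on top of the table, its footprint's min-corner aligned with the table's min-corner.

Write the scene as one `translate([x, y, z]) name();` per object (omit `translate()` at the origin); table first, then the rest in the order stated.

table();
translate([0, 857, 0]) staircase();
translate([0, 0, 724]) door_frame();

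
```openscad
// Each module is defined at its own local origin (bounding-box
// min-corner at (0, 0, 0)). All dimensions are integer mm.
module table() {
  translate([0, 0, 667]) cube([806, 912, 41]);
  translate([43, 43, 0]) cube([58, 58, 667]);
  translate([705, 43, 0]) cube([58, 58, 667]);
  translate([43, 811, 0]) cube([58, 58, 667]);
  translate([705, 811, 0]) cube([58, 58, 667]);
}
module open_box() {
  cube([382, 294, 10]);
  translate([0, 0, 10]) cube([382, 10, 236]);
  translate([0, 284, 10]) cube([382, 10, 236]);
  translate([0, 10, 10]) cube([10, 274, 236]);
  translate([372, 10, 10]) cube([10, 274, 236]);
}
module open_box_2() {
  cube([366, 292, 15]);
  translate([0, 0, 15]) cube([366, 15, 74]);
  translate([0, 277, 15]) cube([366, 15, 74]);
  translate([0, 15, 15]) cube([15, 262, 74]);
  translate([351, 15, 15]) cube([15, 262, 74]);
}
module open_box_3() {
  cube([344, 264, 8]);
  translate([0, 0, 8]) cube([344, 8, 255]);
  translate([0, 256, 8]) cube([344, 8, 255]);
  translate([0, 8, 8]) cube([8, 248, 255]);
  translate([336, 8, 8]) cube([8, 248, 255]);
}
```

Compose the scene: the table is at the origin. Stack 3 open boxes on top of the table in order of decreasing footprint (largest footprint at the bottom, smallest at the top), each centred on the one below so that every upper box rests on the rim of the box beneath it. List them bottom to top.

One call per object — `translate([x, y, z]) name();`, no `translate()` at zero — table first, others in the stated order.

table();
translate([212, 309, 708]) open_box();
translate([220, 310, 954]) open_box_2();
translate([231, 324, 1043]) open_box_3();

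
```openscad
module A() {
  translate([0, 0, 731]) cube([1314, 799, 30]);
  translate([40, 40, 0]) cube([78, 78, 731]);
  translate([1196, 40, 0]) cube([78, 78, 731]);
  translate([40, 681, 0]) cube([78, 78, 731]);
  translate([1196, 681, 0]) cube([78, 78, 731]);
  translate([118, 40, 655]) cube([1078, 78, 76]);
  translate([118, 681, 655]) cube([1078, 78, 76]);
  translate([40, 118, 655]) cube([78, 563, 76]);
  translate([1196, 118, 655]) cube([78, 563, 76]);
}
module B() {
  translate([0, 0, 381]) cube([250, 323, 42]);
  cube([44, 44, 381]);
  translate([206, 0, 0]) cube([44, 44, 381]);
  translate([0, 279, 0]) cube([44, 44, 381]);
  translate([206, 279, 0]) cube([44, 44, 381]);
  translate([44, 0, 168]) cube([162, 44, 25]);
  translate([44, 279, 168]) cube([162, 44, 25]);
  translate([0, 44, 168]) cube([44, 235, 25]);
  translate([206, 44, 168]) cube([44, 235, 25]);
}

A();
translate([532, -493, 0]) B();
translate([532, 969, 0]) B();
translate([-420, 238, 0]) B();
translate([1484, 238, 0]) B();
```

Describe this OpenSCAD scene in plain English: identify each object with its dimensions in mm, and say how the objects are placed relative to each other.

A is a table with a 1314×799 mm rectangular top, 30 mm thick, top surface at z = 761 mm, supported by four 78×78 mm square legs, each inset 40 mm from the nearest pair of top edges, running from the floor. Four apron rails, 78 mm thick and 76 mm tall, run between adjacent legs with their top edges flush with the underside of the top and their outer faces flush with the legs' outer faces.

B is a simple wooden stool: a rectangular seat 250 mm (x) by 323 mm (y), 42 mm thick, top face at z = 423 mm, on four square legs, each 44×44 mm in cross-section. The legs rest on z = 0, each flush with a corner of the seat. Four stretchers, 44 mm wide and 25 mm tall, connect adjacent legs with their undersides at z = 168 mm, each running between the inner faces of the legs it joins and aligned with the legs' outer faces on the other axis.

Four stools sit around the table at the −y, +y, −x, +x sides.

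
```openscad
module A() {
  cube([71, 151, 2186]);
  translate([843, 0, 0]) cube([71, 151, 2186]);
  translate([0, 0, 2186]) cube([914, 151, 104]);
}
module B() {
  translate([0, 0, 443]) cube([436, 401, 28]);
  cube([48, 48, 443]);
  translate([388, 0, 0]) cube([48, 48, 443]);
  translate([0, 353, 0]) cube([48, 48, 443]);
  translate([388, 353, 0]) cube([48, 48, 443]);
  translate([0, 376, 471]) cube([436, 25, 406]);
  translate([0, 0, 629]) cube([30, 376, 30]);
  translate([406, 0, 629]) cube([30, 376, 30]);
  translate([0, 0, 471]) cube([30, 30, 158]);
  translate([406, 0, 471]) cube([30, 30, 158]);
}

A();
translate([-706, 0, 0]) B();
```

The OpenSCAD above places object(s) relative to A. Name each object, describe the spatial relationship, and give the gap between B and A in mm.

The chair's nearest face is 270 mm from the door frame's −x face.

A is a door frame. B is a chair. The chair is on the floor beside the door frame on its −x side. The gap between the chair and the door frame is 270 mm.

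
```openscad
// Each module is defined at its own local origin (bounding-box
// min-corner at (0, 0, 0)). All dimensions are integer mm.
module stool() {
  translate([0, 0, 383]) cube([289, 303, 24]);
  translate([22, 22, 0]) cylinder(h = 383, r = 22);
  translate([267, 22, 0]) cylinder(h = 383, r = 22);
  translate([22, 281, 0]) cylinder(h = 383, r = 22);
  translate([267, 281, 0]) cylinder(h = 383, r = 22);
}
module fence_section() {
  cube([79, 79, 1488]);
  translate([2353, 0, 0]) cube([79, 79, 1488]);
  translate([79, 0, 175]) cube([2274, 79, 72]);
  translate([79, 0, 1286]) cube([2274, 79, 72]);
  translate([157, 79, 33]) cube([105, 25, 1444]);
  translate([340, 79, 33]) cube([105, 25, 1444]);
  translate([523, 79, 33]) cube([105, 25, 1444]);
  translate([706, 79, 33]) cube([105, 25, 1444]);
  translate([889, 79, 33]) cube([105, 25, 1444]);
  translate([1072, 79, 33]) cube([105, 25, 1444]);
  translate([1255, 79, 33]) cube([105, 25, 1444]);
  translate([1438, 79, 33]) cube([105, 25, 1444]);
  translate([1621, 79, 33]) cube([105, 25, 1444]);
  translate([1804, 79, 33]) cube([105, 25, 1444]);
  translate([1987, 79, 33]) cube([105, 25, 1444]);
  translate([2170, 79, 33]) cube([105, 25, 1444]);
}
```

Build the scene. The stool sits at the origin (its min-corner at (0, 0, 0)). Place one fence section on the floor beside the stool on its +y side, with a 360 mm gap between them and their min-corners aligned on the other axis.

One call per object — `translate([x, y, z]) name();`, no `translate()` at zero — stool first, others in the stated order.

stool();
translate([0, 663, 0]) fence_section();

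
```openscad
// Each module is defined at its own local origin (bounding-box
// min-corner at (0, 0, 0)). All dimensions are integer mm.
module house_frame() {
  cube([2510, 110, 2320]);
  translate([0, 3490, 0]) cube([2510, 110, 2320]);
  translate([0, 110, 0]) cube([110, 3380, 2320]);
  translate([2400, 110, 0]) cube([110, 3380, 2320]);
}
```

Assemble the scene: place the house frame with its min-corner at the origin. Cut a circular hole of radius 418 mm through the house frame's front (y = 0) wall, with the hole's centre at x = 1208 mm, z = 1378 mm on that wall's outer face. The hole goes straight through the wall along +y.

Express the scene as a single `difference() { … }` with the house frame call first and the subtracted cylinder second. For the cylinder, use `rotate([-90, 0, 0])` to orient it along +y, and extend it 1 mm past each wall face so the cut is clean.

difference() {
  house_frame();
  translate([1208, -1, 1378]) rotate([-90, 0, 0]) cylinder(h = 112, r = 418);
}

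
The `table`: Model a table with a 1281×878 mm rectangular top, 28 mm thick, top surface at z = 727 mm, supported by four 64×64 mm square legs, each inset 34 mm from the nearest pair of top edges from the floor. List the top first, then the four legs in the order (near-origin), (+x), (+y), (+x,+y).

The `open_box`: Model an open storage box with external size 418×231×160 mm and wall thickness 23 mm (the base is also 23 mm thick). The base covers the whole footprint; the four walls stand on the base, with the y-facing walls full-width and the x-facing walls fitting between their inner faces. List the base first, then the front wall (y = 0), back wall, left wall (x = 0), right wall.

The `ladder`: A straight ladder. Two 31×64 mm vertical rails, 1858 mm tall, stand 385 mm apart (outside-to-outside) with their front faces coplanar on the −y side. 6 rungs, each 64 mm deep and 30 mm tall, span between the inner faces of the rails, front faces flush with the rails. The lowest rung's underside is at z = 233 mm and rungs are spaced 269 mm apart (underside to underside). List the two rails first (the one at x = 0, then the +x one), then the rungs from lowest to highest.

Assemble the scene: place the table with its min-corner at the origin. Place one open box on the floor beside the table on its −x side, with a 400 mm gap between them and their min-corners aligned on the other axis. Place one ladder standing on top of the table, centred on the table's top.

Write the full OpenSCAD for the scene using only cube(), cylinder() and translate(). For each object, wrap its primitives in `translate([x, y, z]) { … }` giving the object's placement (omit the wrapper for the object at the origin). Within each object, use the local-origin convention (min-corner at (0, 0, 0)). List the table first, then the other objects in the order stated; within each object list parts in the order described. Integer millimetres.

translate([0, 0, 699]) cube([1281, 878, 28]);
translate([34, 34, 0]) cube([64, 64, 699]);
translate([1183, 34, 0]) cube([64, 64, 699]);
translate([34, 780, 0]) cube([64, 64, 699]);
translate([1183, 780, 0]) cube([64, 64, 699]);
translate([-818, 0, 0]) {
  cube([418, 231, 23]);
  translate([0, 0, 23]) cube([418, 23, 137]);
  translate([0, 208, 23]) cube([418, 23, 137]);
  translate([0, 23, 23]) cube([23, 185, 137]);
  translate([395, 23, 23]) cube([23, 185, 137]);
}
translate([448, 407, 727]) {
  cube([31, 64, 1858]);
  translate([354, 0, 0]) cube([31, 64, 1858]);
  translate([31, 0, 233]) cube([323, 64, 30]);
  translate([31, 0, 502]) cube([323, 64, 30]);
  translate([31, 0, 771]) cube([323, 64, 30]);
  translate([31, 0, 1040]) cube([323, 64, 30]);
  translate([31, 0, 1309]) cube([323, 64, 30]);
  translate([31, 0, 1578]) cube([323, 64, 30]);
}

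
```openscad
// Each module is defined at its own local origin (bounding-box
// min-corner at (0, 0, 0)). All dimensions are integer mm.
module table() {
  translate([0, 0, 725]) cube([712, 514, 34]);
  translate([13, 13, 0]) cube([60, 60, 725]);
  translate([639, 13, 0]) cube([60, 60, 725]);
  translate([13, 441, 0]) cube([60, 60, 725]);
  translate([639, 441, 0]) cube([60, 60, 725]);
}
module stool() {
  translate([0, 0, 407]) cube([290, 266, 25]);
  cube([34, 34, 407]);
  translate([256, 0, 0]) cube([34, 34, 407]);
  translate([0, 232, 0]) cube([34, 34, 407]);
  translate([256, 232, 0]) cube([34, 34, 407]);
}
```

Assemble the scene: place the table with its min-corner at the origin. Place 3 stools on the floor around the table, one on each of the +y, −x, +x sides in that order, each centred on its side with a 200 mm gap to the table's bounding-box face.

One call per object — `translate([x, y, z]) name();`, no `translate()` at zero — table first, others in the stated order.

table();
translate([211, 714, 0]) stool();
translate([-490, 124, 0]) stool();
translate([912, 124, 0]) stool();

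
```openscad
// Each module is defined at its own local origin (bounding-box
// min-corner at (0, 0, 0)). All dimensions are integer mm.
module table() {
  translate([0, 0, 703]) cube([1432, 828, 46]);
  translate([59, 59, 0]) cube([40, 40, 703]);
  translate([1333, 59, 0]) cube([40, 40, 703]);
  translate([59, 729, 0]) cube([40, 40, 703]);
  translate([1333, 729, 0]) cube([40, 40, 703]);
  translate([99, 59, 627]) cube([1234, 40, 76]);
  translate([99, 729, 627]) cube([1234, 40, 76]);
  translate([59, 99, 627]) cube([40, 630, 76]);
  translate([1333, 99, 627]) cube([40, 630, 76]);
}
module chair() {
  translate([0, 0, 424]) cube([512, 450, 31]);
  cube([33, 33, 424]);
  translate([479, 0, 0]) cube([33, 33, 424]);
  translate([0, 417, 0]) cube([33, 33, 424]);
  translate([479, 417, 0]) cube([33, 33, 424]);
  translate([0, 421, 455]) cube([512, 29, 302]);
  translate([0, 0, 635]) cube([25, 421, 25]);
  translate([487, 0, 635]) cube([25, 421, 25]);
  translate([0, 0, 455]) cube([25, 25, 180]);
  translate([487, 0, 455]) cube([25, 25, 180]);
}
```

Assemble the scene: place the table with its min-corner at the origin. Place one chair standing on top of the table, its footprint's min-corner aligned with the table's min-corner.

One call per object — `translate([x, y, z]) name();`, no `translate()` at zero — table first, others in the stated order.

table();
translate([0, 0, 749]) chair();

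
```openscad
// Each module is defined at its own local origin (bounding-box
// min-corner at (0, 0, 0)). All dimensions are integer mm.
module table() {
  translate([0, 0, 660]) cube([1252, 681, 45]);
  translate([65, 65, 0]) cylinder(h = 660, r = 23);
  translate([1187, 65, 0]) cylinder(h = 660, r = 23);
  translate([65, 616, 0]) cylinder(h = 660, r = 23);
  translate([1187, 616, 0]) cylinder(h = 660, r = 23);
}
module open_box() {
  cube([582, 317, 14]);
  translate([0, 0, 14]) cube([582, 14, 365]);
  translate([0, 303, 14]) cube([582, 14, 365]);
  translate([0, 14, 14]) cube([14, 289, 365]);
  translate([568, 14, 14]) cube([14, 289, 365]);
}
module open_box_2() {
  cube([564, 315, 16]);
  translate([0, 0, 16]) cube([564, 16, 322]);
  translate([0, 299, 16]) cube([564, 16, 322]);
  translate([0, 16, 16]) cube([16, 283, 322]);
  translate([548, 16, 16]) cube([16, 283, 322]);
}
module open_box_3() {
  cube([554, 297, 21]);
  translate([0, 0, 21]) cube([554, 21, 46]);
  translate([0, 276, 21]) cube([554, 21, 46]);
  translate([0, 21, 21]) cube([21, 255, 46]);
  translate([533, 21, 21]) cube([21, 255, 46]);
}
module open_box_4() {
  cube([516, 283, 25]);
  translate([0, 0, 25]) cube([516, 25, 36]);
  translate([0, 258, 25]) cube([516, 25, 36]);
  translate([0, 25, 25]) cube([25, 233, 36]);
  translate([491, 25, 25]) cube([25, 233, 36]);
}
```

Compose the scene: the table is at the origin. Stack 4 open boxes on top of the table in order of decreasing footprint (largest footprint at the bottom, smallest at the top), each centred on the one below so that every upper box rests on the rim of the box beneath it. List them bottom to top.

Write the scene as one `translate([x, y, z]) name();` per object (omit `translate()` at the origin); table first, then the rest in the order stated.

table();
translate([335, 182, 705]) open_box();
translate([344, 183, 1084]) open_box_2();
translate([349, 192, 1422]) open_box_3();
translate([368, 199, 1489]) open_box_4();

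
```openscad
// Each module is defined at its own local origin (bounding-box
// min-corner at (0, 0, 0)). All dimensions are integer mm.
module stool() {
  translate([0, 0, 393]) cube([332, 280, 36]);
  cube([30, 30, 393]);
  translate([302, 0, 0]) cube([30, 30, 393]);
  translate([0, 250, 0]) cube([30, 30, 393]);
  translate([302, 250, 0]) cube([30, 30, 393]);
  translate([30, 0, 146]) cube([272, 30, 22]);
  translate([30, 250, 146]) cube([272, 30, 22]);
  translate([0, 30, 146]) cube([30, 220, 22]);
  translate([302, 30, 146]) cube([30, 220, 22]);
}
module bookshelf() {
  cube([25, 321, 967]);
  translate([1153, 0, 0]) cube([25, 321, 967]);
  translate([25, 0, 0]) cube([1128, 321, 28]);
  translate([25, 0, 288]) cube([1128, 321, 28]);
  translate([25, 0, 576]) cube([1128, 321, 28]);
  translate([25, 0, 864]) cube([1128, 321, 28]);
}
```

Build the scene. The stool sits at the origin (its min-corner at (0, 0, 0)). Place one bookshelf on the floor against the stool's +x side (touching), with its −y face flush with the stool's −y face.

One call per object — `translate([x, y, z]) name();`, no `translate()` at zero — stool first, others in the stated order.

stool();
translate([332, 0, 0]) bookshelf();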